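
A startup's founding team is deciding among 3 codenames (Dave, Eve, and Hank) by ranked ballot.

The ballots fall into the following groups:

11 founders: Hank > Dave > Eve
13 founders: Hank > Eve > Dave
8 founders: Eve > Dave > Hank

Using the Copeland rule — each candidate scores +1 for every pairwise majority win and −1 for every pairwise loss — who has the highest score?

Hank

Pairwise results:
  Dave vs Eve: Eve wins 21–11.
  Dave vs Hank: Hank wins 24–8.
  Eve vs Hank: Hank wins 24–8.
Copeland scores (wins − losses):
  Dave: 0 − 2 = -2
  Eve: 1 − 1 = 0
  Hank: 2 − 0 = 2
Hank has the best Copeland score.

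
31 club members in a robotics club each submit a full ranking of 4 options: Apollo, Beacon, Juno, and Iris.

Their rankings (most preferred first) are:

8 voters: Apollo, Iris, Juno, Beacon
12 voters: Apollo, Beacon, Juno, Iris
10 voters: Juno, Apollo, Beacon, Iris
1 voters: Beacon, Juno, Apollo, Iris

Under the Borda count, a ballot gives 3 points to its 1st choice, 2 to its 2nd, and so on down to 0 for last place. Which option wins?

Borda scores:
  Apollo: 8·3 + 12·3 + 10·2 + 1 = 81
  Beacon: 8·0 + 12·2 + 10·1 + 3 = 37
  Juno: 8·1 + 12·1 + 10·3 + 2 = 52
  Iris: 8·2 + 12·0 + 10·0 + 0 = 16
Apollo has the highest total.

Apollo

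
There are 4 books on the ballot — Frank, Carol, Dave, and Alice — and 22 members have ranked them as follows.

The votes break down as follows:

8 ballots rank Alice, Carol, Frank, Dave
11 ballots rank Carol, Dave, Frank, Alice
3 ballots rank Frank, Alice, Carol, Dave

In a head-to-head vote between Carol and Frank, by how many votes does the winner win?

16

Ballots ranking Carol above Frank: 8+11 = 19.
Ballots ranking Frank above Carol: 3.
Carol wins 19–3, a margin of 16.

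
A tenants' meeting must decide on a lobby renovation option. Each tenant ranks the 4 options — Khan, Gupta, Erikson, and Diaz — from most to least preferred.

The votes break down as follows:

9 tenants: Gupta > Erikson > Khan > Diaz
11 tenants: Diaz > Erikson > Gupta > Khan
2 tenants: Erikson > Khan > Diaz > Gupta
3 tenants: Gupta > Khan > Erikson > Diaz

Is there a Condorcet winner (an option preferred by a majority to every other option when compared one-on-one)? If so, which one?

Head-to-head results (25 voters total):
Khan vs Gupta: Gupta wins 23–2.
Khan vs Erikson: Erikson wins 22–3.
Khan vs Diaz: Khan wins 14–11.
Gupta vs Erikson: Erikson wins 13–12.
Gupta vs Diaz: Diaz wins 13–12.
Erikson vs Diaz: Erikson wins 14–11.
Erikson beats each rival — Khan (22–3), Gupta (13–12), Diaz (14–11) — so Erikson is the Condorcet winner.

Erikson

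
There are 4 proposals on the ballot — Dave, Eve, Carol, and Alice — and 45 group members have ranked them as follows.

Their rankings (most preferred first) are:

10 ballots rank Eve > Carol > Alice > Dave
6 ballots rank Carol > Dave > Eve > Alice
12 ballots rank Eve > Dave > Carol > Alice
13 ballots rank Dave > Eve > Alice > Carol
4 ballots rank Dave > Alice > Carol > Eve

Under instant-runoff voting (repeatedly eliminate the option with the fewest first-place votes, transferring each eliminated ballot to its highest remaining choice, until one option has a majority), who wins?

Dave

Round 1: Eve 22, Dave 17, Carol 6, Alice 0. Alice has the fewest and is eliminated.
Round 2: Eve 22, Dave 17, Carol 6. Carol has the fewest and is eliminated.
Round 3: Dave 23, Eve 22. Dave has a majority.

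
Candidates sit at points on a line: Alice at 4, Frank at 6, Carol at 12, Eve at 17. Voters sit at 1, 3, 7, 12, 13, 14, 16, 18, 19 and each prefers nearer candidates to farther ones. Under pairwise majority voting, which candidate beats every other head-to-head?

Carol

With single-peaked preferences on a line, the Condorcet winner is the candidate closest to the median voter.
The median voter (position 13) is closest to Carol at 12.
Check: Carol vs Eve — voters closer to Carol: 6 of 9.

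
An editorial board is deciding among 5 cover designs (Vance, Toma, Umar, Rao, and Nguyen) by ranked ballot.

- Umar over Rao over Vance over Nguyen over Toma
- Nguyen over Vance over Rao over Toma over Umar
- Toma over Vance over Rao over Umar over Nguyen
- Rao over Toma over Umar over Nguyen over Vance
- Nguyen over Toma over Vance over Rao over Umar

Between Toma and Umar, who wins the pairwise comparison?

Toma

Ballots ranking Toma above Umar: 4.
Ballots ranking Umar above Toma: 1.
Toma wins the head-to-head, 4–1.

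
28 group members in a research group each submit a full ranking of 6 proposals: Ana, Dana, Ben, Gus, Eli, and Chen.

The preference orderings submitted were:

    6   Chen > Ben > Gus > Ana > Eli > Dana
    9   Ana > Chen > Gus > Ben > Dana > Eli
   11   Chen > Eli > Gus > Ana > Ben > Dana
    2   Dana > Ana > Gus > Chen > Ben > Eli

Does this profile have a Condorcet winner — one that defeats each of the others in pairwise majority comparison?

Head-to-head results (28 voters total):
Ana vs Dana: Ana wins 26–2.
Ana vs Ben: Ana wins 22–6.
Ana vs Gus: Gus wins 17–11.
Ana vs Eli: Ana wins 17–11.
Ana vs Chen: Chen wins 17–11.
Dana vs Ben: Ben wins 26–2.
Dana vs Gus: Gus wins 26–2.
Dana vs Eli: Eli wins 17–11.
Dana vs Chen: Chen wins 26–2.
Ben vs Gus: Gus wins 22–6.
Ben vs Eli: Ben wins 17–11.
Ben vs Chen: Chen wins 28–0.
Gus vs Eli: Gus wins 17–11.
Gus vs Chen: Chen wins 26–2.
Eli vs Chen: Chen wins 28–0.
Chen beats each rival — Ana (17–11), Dana (26–2), Ben (28–0), Gus (26–2), Eli (28–0) — so Chen is the Condorcet winner.

Yes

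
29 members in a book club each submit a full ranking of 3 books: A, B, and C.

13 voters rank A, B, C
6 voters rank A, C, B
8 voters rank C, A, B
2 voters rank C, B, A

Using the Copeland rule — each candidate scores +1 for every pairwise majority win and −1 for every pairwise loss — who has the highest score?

Pairwise results:
  A vs B: A wins 27–2.
  A vs C: A wins 19–10.
  B vs C: C wins 16–13.
Copeland scores (wins − losses):
  A: 2 − 0 = 2
  B: 0 − 2 = -2
  C: 1 − 1 = 0
A has the best Copeland score.

A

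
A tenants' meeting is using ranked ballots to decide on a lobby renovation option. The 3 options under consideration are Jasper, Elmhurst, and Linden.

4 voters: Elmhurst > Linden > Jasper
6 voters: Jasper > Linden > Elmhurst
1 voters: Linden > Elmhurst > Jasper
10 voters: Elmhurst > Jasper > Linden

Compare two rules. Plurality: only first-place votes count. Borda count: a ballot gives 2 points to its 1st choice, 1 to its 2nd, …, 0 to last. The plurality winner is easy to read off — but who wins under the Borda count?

Plurality first-place counts: Jasper 6, Elmhurst 14, Linden 1 → Elmhurst.
Borda totals: Jasper 22, Elmhurst 29, Linden 12 → Elmhurst.

Elmhurst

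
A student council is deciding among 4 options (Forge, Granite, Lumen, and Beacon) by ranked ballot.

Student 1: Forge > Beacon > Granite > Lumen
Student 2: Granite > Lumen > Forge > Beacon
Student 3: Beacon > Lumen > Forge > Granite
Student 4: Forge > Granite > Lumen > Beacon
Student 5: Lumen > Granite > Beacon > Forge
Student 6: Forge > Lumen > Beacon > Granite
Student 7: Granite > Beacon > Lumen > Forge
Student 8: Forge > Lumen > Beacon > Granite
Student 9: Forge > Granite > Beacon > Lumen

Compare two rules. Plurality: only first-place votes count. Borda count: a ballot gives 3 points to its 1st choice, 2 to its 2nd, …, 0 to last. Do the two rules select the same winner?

Plurality first-place counts: Forge 5, Granite 2, Lumen 1, Beacon 1 → Forge.
Borda totals: Forge 17, Granite 13, Lumen 13, Beacon 11 → Forge.
The two rules agree on Forge.

Yes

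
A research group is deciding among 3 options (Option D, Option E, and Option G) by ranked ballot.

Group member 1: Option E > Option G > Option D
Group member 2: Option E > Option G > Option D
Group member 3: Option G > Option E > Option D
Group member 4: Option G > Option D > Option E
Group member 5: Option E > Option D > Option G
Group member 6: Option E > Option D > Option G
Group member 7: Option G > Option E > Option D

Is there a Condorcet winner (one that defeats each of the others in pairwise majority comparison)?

Yes

Head-to-head results (7 voters total):
Option D vs Option E: Option E wins 6–1.
Option D vs Option G: Option G wins 5–2.
Option E vs Option G: Option E wins 4–3.
Option E beats each rival — Option D (6–1), Option G (4–3) — so Option E is the Condorcet winner.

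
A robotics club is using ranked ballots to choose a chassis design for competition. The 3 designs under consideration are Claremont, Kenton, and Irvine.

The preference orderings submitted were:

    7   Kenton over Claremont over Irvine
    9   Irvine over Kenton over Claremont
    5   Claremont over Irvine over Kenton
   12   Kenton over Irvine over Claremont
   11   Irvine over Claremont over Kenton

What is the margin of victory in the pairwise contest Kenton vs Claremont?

Ballots ranking Kenton above Claremont: 7+9+12 = 28.
Ballots ranking Claremont above Kenton: 5+11 = 16.
Kenton wins 28–16, a margin of 12.

12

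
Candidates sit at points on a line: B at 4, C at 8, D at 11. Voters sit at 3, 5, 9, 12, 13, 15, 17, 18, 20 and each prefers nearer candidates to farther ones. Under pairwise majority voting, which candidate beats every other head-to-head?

D

With single-peaked preferences on a line, the Condorcet winner is the candidate closest to the median voter.
The median voter (position 13) is closest to D at 11.
Check: D vs B — voters closer to D: 7 of 9.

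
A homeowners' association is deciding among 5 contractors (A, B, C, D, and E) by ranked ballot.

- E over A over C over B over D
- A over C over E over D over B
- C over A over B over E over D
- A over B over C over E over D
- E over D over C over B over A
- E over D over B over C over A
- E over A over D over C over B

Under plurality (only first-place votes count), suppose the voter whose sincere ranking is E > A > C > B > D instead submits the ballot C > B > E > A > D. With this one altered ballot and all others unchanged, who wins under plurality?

First-place totals with the altered ballot: A 2, B 0, C 2, D 0, E 3.
The winner is unchanged: still E.

E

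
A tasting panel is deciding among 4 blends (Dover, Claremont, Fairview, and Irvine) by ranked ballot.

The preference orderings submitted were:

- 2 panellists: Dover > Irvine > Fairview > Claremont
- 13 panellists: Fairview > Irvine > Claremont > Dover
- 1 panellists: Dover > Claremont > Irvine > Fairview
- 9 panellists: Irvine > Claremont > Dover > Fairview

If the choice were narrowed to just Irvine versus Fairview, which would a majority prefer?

Ballots ranking Irvine above Fairview: 2+1+9 = 12.
Ballots ranking Fairview above Irvine: 13.
Fairview wins the head-to-head, 13–12.

Fairview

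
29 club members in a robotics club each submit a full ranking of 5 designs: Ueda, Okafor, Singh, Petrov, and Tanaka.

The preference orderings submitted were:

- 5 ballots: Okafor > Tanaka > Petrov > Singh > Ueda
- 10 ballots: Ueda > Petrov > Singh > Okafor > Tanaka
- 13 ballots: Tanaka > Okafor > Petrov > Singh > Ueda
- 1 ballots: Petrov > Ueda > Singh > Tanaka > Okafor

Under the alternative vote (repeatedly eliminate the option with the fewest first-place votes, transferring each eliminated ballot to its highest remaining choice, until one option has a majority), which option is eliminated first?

Singh

Round 1: Tanaka 13, Ueda 10, Okafor 5, Petrov 1, Singh 0. Singh has the fewest and is eliminated.
Round 2: Tanaka 13, Ueda 10, Okafor 5, Petrov 1. Petrov has the fewest and is eliminated.
Round 3: Tanaka 13, Ueda 11, Okafor 5. Okafor has the fewest and is eliminated.
Round 4: Tanaka 18, Ueda 11. Tanaka has a majority.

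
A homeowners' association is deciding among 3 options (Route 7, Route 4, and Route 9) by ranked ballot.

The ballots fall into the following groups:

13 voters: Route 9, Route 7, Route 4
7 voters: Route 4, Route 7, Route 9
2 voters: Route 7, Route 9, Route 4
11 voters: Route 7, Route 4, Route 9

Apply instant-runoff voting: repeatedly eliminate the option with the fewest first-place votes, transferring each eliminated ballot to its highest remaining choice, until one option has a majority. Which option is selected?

Route 7

Round 1: Route 7 13, Route 9 13, Route 4 7. Route 4 has the fewest and is eliminated.
Round 2: Route 7 20, Route 9 13. Route 7 has a majority.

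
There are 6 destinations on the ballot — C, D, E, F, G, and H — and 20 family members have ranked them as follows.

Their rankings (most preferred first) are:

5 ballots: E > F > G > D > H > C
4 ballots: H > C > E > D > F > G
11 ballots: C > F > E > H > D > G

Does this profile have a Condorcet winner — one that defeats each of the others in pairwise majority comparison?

Yes

Head-to-head results (20 voters total):
C vs D: C wins 15–5.
C vs E: C wins 15–5.
C vs F: C wins 15–5.
C vs G: C wins 15–5.
C vs H: C wins 11–9.
D vs E: E wins 20–0.
D vs F: F wins 16–4.
D vs G: D wins 15–5.
D vs H: H wins 15–5.
E vs F: F wins 11–9.
E vs G: E wins 20–0.
E vs H: E wins 16–4.
F vs G: F wins 20–0.
F vs H: F wins 16–4.
G vs H: H wins 15–5.
C beats each rival — D (15–5), E (15–5), F (15–5), G (15–5), H (11–9) — so C is the Condorcet winner.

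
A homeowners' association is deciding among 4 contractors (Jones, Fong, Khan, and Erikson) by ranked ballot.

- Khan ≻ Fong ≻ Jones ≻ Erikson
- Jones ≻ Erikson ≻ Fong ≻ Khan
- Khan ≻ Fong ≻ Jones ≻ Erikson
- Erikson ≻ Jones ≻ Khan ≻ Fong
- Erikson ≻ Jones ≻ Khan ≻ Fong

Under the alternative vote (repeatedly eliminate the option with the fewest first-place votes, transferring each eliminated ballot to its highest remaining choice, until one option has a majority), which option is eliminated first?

Round 1: Khan 2, Erikson 2, Jones 1, Fong 0. Fong has the fewest and is eliminated.
Round 2: Khan 2, Erikson 2, Jones 1. Jones has the fewest and is eliminated.
Round 3: Erikson 3, Khan 2. Erikson has a majority.

Fong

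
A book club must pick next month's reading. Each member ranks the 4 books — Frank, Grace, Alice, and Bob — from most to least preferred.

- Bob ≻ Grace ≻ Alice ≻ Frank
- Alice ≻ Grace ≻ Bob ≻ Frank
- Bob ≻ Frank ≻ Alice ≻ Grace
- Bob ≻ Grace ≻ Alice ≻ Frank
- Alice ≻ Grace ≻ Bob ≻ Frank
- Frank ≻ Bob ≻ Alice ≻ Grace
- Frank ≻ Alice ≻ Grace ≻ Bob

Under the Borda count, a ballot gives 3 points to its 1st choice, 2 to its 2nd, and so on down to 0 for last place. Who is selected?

Borda scores:
  Frank: 0 + 0 + 2 + 0 + 0 + 3 + 3 = 8
  Grace: 2 + 2 + 0 + 2 + 2 + 0 + 1 = 9
  Alice: 1 + 3 + 1 + 1 + 3 + 1 + 2 = 12
  Bob: 3 + 1 + 3 + 3 + 1 + 2 + 0 = 13
Bob has the highest total.

Bob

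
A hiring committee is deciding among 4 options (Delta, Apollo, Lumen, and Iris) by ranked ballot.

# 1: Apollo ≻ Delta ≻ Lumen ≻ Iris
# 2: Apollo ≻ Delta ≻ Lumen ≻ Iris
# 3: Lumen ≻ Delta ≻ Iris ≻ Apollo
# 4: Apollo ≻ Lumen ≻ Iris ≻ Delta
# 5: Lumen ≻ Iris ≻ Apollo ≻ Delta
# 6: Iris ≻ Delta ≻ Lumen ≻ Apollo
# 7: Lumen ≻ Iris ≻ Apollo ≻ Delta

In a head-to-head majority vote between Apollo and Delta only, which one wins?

Apollo

Ballots ranking Apollo above Delta: 5.
Ballots ranking Delta above Apollo: 2.
Apollo wins the head-to-head, 5–2.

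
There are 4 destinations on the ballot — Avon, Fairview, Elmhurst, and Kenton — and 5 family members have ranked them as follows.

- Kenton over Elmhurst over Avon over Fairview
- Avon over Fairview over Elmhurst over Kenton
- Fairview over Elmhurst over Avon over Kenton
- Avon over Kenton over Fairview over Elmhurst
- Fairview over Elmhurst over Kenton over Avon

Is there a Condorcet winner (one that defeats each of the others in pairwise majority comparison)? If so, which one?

There is no Condorcet winner

Head-to-head results (5 voters total):
Avon vs Fairview: Avon wins 3–2.
Avon vs Elmhurst: Elmhurst wins 3–2.
Avon vs Kenton: Avon wins 3–2.
Fairview vs Elmhurst: Fairview wins 4–1.
Fairview vs Kenton: Fairview wins 3–2.
Elmhurst vs Kenton: Elmhurst wins 3–2.
No candidate beats all others: Avon beats Fairview beats Elmhurst beats Avon, a majority cycle.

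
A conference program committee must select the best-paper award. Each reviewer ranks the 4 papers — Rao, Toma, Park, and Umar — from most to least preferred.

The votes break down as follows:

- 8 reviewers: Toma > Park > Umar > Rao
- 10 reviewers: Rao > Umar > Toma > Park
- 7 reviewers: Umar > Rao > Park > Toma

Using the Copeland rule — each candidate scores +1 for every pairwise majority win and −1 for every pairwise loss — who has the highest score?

Pairwise results:
  Rao vs Toma: Rao wins 17–8.
  Rao vs Park: Rao wins 17–8.
  Rao vs Umar: Umar wins 15–10.
  Toma vs Park: Toma wins 18–7.
  Toma vs Umar: Umar wins 17–8.
  Park vs Umar: Umar wins 17–8.
Copeland scores (wins − losses):
  Rao: 2 − 1 = 1
  Toma: 1 − 2 = -1
  Park: 0 − 3 = -3
  Umar: 3 − 0 = 3
Umar has the best Copeland score.

Umar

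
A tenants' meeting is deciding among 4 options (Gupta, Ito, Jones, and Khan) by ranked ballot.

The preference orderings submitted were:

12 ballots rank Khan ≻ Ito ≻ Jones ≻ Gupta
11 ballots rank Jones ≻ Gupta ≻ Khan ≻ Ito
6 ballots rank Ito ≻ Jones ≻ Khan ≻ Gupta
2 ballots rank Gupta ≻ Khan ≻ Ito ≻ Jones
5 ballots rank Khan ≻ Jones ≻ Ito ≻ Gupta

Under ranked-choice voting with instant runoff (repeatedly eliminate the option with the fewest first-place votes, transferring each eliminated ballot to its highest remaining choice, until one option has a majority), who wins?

Khan

Round 1: Khan 17, Jones 11, Ito 6, Gupta 2. Gupta has the fewest and is eliminated.
Round 2: Khan 19, Jones 11, Ito 6. Khan has a majority.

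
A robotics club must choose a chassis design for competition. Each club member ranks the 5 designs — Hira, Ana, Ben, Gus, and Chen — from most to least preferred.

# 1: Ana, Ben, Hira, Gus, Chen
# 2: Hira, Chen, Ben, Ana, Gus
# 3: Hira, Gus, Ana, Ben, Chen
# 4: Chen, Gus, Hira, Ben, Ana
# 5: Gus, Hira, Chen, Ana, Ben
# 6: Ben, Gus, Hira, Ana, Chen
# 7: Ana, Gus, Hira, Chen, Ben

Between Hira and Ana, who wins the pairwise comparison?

Hira

Ballots ranking Hira above Ana: 5.
Ballots ranking Ana above Hira: 2.
Hira wins the head-to-head, 5–2.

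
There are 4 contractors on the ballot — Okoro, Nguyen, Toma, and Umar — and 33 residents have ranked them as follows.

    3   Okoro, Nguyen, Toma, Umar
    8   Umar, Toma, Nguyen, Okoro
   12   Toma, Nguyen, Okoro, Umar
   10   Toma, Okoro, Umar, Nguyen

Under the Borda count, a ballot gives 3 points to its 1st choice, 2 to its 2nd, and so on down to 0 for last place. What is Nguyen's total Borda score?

38

Borda scores:
  Okoro: 3·3 + 8·0 + 12·1 + 10·2 = 41
  Nguyen: 3·2 + 8·1 + 12·2 + 10·0 = 38
  Toma: 3·1 + 8·2 + 12·3 + 10·3 = 85
  Umar: 3·0 + 8·3 + 12·0 + 10·1 = 34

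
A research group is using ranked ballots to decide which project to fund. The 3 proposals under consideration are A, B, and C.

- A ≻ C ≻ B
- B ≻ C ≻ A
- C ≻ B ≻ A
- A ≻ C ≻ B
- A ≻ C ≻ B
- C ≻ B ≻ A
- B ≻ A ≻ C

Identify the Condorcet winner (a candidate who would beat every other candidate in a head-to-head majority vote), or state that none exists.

Head-to-head results (7 voters total):
A vs B: B wins 4–3.
A vs C: A wins 4–3.
B vs C: C wins 5–2.
No candidate beats all others: A beats C beats B beats A, a majority cycle.

There is no Condorcet winner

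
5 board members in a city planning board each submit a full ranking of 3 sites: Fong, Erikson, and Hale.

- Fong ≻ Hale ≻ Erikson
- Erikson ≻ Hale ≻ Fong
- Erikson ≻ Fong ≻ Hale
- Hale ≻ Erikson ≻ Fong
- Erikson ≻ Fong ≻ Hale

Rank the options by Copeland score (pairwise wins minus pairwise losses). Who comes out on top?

Erikson

Pairwise results:
  Fong vs Erikson: Erikson wins 4–1.
  Fong vs Hale: Fong wins 3–2.
  Erikson vs Hale: Erikson wins 3–2.
Copeland scores (wins − losses):
  Fong: 1 − 1 = 0
  Erikson: 2 − 0 = 2
  Hale: 0 − 2 = -2
Erikson has the best Copeland score.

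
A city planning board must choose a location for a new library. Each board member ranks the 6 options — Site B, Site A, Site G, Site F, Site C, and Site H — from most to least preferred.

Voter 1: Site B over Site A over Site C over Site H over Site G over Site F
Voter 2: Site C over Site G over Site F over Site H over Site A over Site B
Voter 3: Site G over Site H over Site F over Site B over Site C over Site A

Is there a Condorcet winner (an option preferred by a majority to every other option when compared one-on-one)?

No

Head-to-head results (3 voters total):
Site B vs Site A: Site B wins 2–1.
Site B vs Site G: Site G wins 2–1.
Site B vs Site F: Site F wins 2–1.
Site B vs Site C: Site B wins 2–1.
Site B vs Site H: Site H wins 2–1.
Site A vs Site G: Site G wins 2–1.
Site A vs Site F: Site F wins 2–1.
Site A vs Site C: Site C wins 2–1.
Site A vs Site H: Site H wins 2–1.
Site G vs Site F: Site G wins 3–0.
Site G vs Site C: Site C wins 2–1.
Site G vs Site H: Site G wins 2–1.
Site F vs Site C: Site C wins 2–1.
Site F vs Site H: Site H wins 2–1.
Site C vs Site H: Site C wins 2–1.
No candidate beats all others: Site B beats Site C beats Site G beats Site B, a majority cycle.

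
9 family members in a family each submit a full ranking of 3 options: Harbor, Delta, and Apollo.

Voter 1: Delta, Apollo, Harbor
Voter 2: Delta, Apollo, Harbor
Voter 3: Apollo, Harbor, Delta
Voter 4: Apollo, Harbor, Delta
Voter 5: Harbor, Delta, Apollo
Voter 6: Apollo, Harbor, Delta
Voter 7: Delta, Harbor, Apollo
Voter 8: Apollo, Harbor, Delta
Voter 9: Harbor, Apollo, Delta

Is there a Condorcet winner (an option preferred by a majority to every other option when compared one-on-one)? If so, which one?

Apollo

Head-to-head results (9 voters total):
Harbor vs Delta: Harbor wins 6–3.
Harbor vs Apollo: Apollo wins 6–3.
Delta vs Apollo: Apollo wins 5–4.
Apollo beats each rival — Harbor (6–3), Delta (5–4) — so Apollo is the Condorcet winner.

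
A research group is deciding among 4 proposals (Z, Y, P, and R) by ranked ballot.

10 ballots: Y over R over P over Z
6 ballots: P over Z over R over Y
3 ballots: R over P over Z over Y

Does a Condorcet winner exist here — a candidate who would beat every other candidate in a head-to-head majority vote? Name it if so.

Head-to-head results (19 voters total):
Z vs Y: Y wins 10–9.
Z vs P: P wins 19–0.
Z vs R: R wins 13–6.
Y vs P: Y wins 10–9.
Y vs R: Y wins 10–9.
P vs R: R wins 13–6.
Y beats each rival — Z (10–9), P (10–9), R (10–9) — so Y is the Condorcet winner.

Y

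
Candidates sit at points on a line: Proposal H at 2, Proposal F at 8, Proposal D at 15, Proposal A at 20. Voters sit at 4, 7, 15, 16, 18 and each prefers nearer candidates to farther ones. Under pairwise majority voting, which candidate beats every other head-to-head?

With single-peaked preferences on a line, the Condorcet winner is the candidate closest to the median voter.
The median voter (position 15) is closest to Proposal D at 15.
Check: Proposal D vs Proposal A — voters closer to Proposal D: 4 of 5.

Proposal D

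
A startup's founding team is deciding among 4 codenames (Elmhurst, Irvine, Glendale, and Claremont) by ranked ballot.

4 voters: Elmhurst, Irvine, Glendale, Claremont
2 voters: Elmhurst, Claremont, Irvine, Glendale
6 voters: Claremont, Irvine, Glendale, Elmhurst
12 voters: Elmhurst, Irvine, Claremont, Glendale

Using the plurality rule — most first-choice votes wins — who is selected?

Elmhurst

First-place vote totals:
  Elmhurst: 18
  Irvine: 0
  Glendale: 0
  Claremont: 6
Elmhurst has the most first-place votes.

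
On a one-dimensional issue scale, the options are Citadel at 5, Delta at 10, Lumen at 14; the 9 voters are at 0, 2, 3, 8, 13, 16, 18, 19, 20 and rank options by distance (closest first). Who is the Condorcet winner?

With single-peaked preferences on a line, the Condorcet winner is the candidate closest to the median voter.
The median voter (position 13) is closest to Lumen at 14.
Check: Lumen vs Delta — voters closer to Lumen: 5 of 9.

Lumen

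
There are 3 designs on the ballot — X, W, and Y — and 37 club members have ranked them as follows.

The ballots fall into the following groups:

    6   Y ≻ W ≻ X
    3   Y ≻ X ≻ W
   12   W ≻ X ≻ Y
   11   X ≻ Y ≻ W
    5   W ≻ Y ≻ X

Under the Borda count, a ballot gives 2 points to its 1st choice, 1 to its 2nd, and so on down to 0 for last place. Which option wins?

Borda scores:
  X: 6·0 + 3·1 + 12·1 + 11·2 + 5·0 = 37
  W: 6·1 + 3·0 + 12·2 + 11·0 + 5·2 = 40
  Y: 6·2 + 3·2 + 12·0 + 11·1 + 5·1 = 34
W has the highest total.

W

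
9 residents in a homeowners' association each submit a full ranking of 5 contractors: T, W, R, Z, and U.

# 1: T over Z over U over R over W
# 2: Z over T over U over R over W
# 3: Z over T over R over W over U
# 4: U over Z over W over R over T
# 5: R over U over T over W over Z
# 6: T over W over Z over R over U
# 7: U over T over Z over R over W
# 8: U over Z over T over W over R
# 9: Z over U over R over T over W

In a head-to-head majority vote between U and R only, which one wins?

Ballots ranking U above R: 6.
Ballots ranking R above U: 3.
U wins the head-to-head, 6–3.

U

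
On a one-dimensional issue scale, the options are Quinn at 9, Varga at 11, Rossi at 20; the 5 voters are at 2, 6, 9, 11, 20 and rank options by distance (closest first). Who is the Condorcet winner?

With single-peaked preferences on a line, the Condorcet winner is the candidate closest to the median voter.
The median voter (position 9) is closest to Quinn at 9.
Check: Quinn vs Varga — voters closer to Quinn: 3 of 5.

Quinn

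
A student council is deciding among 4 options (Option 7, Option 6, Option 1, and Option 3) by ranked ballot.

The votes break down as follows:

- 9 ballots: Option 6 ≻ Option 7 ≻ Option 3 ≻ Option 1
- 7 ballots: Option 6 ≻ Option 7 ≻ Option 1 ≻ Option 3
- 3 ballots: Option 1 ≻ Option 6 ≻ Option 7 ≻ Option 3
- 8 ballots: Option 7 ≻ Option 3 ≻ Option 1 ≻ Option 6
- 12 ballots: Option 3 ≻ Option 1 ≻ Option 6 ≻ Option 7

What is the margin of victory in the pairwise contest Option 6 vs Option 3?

1

Ballots ranking Option 6 above Option 3: 9+7+3 = 19.
Ballots ranking Option 3 above Option 6: 8+12 = 20.
Option 3 wins 20–19, a margin of 1.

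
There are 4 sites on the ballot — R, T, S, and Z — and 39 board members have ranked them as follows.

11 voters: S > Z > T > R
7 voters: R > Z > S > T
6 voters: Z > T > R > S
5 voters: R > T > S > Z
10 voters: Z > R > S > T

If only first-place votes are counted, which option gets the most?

First-place vote totals:
  R: 12
  T: 0
  S: 11
  Z: 16
Z has the most first-place votes.

Z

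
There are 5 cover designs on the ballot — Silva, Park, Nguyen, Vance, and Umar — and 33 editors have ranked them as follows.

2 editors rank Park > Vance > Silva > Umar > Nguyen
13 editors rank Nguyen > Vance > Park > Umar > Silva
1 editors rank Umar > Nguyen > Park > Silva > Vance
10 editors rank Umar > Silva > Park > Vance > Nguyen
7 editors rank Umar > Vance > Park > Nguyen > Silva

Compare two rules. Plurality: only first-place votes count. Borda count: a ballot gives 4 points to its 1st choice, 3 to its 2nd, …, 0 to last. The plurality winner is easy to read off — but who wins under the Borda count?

Umar

Plurality first-place counts: Silva 0, Park 2, Nguyen 13, Vance 0, Umar 18 → Umar.
Borda totals: Silva 35, Park 70, Nguyen 62, Vance 76, Umar 87 → Umar.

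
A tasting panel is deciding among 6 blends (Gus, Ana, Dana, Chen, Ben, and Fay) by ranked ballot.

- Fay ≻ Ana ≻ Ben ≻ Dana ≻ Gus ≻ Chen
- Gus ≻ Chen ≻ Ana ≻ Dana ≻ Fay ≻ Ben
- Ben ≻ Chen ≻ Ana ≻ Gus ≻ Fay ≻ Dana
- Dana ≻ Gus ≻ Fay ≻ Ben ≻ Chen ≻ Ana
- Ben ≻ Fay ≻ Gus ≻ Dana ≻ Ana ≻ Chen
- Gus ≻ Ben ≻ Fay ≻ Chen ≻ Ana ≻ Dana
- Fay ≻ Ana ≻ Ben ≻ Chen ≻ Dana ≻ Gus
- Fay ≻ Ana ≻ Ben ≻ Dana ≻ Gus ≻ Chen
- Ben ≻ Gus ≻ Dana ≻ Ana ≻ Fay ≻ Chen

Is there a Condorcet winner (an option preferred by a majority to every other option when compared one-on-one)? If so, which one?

None — there is no Condorcet winner

Head-to-head results (9 voters total):
Gus vs Ana: Gus wins 5–4.
Gus vs Dana: Gus wins 5–4.
Gus vs Chen: Gus wins 7–2.
Gus vs Ben: Ben wins 6–3.
Gus vs Fay: Gus wins 5–4.
Ana vs Dana: Ana wins 6–3.
Ana vs Chen: Ana wins 5–4.
Ana vs Ben: Ben wins 5–4.
Ana vs Fay: Fay wins 6–3.
Dana vs Chen: Dana wins 5–4.
Dana vs Ben: Ben wins 7–2.
Dana vs Fay: Fay wins 6–3.
Chen vs Ben: Ben wins 8–1.
Chen vs Fay: Fay wins 7–2.
Ben vs Fay: Fay wins 5–4.
No candidate beats all others: Gus beats Fay beats Ben beats Gus, a majority cycle.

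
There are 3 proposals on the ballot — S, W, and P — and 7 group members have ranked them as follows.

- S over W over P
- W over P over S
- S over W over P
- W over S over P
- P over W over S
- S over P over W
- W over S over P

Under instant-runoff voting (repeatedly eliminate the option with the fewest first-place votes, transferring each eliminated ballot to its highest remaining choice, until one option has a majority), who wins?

Round 1: S 3, W 3, P 1. P has the fewest and is eliminated.
Round 2: W 4, S 3. W has a majority.

W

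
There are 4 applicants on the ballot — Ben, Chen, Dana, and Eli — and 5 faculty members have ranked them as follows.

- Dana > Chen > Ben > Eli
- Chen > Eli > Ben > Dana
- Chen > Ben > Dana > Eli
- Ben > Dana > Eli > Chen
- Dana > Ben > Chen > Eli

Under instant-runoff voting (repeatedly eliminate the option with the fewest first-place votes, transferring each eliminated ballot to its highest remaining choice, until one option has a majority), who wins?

Round 1: Chen 2, Dana 2, Ben 1, Eli 0. Eli has the fewest and is eliminated.
Round 2: Chen 2, Dana 2, Ben 1. Ben has the fewest and is eliminated.
Round 3: Dana 3, Chen 2. Dana has a majority.

Dana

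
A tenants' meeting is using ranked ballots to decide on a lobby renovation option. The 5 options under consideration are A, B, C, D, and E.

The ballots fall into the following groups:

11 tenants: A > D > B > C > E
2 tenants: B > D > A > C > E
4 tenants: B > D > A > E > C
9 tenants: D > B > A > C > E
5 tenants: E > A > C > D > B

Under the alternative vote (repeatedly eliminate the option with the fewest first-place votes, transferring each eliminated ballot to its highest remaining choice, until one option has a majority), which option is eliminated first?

Round 1: A 11, D 9, B 6, E 5, C 0. C has the fewest and is eliminated.
Round 2: A 11, D 9, B 6, E 5. E has the fewest and is eliminated.
Round 3: A 16, D 9, B 6. A has a majority.

C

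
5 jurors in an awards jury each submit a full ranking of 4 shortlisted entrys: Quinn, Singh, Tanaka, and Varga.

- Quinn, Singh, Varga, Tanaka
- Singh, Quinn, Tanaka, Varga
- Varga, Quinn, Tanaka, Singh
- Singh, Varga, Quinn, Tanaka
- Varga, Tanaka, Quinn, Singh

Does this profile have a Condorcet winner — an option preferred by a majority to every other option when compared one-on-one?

Head-to-head results (5 voters total):
Quinn vs Singh: Quinn wins 3–2.
Quinn vs Tanaka: Quinn wins 4–1.
Quinn vs Varga: Varga wins 3–2.
Singh vs Tanaka: Singh wins 3–2.
Singh vs Varga: Singh wins 3–2.
Tanaka vs Varga: Varga wins 4–1.
No candidate beats all others: Quinn beats Singh beats Varga beats Quinn, a majority cycle.

No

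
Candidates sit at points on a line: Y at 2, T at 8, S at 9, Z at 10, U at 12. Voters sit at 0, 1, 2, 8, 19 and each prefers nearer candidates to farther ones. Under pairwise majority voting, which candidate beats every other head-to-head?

Y

With single-peaked preferences on a line, the Condorcet winner is the candidate closest to the median voter.
The median voter (position 2) is closest to Y at 2.
Check: Y vs T — voters closer to Y: 3 of 5.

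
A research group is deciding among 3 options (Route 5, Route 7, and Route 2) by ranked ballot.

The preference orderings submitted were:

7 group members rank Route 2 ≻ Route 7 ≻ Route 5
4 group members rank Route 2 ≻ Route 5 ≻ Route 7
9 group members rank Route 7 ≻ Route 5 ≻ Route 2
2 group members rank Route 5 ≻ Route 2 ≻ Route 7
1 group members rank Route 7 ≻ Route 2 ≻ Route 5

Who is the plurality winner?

Route 2

First-place vote totals:
  Route 5: 2
  Route 7: 10
  Route 2: 11
Route 2 has the most first-place votes.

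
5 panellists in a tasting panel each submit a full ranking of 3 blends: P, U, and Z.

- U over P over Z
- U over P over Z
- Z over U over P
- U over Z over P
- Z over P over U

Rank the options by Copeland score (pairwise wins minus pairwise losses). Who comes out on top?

Pairwise results:
  P vs U: U wins 4–1.
  P vs Z: Z wins 3–2.
  U vs Z: U wins 3–2.
Copeland scores (wins − losses):
  P: 0 − 2 = -2
  U: 2 − 0 = 2
  Z: 1 − 1 = 0
U has the best Copeland score.

U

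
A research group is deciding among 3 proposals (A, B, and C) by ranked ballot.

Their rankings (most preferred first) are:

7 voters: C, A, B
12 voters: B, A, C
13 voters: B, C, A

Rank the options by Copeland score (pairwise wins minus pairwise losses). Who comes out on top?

Pairwise results:
  A vs B: B wins 25–7.
  A vs C: C wins 20–12.
  B vs C: B wins 25–7.
Copeland scores (wins − losses):
  A: 0 − 2 = -2
  B: 2 − 0 = 2
  C: 1 − 1 = 0
B has the best Copeland score.

B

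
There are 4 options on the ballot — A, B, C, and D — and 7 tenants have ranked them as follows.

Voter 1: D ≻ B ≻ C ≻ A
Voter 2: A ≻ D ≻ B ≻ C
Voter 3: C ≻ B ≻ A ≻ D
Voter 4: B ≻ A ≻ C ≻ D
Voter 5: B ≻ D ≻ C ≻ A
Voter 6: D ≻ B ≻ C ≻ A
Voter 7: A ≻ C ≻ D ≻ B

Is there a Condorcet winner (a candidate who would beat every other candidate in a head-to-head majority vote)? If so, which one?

Head-to-head results (7 voters total):
A vs B: B wins 5–2.
A vs C: C wins 4–3.
A vs D: A wins 4–3.
B vs C: B wins 5–2.
B vs D: D wins 4–3.
C vs D: D wins 4–3.
No candidate beats all others: A beats D beats B beats A, a majority cycle.

No Condorcet winner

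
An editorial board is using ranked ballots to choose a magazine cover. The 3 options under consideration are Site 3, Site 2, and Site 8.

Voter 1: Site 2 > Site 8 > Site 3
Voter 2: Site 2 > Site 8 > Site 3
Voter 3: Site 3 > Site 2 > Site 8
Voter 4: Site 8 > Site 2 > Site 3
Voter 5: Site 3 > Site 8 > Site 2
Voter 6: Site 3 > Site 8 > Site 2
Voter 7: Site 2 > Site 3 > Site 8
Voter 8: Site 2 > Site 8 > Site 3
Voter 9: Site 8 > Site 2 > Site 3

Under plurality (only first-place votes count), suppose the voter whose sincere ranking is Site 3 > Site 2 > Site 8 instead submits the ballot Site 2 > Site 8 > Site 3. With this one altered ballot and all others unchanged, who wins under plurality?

Site 2

First-place totals with the altered ballot: Site 3 2, Site 2 5, Site 8 2.
The winner is unchanged: still Site 2.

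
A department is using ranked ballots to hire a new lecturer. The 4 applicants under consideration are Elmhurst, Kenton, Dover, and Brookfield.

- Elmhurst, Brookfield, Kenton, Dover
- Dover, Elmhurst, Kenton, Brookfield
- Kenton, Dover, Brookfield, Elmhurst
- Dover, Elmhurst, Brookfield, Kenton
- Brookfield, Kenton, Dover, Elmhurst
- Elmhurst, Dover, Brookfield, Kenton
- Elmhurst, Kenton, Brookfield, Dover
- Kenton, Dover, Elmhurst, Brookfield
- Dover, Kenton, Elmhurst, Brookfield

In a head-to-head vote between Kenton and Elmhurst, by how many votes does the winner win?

1

Ballots ranking Kenton above Elmhurst: 4.
Ballots ranking Elmhurst above Kenton: 5.
Elmhurst wins 5–4, a margin of 1.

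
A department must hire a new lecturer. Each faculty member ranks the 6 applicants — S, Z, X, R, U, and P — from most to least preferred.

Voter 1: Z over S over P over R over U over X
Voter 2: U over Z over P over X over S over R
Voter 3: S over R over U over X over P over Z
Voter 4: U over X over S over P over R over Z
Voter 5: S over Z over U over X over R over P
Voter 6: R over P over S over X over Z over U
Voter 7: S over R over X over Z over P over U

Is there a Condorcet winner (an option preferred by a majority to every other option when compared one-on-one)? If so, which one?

Head-to-head results (7 voters total):
S vs Z: S wins 5–2.
S vs X: S wins 5–2.
S vs R: S wins 6–1.
S vs U: S wins 5–2.
S vs P: S wins 5–2.
Z vs X: X wins 4–3.
Z vs R: R wins 4–3.
Z vs U: Z wins 4–3.
Z vs P: Z wins 4–3.
X vs R: R wins 4–3.
X vs U: U wins 5–2.
X vs P: X wins 4–3.
R vs U: R wins 4–3.
R vs P: R wins 4–3.
U vs P: U wins 4–3.
S beats each rival — Z (5–2), X (5–2), R (6–1), U (5–2), P (5–2) — so S is the Condorcet winner.

S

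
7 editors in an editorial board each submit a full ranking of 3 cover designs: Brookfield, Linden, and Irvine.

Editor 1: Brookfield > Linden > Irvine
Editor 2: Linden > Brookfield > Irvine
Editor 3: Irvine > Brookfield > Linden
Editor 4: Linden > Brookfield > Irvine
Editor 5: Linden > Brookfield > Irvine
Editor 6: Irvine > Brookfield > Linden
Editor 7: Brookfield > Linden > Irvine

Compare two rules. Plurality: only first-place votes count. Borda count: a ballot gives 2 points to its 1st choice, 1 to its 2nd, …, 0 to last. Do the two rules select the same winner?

Plurality first-place counts: Brookfield 2, Linden 3, Irvine 2 → Linden.
Borda totals: Brookfield 9, Linden 8, Irvine 4 → Brookfield.
The two rules disagree: plurality picks Linden, Borda picks Brookfield.

No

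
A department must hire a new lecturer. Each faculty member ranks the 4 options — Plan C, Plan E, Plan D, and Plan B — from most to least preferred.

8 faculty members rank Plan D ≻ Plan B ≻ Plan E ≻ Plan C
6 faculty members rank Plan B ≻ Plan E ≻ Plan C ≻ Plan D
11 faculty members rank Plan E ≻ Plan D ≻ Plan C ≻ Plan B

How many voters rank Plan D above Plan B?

Ballots ranking Plan D above Plan B: 8+11 = 19.
Ballots ranking Plan B above Plan D: 6.
So 19 of 25 voters prefer Plan D to Plan B.

19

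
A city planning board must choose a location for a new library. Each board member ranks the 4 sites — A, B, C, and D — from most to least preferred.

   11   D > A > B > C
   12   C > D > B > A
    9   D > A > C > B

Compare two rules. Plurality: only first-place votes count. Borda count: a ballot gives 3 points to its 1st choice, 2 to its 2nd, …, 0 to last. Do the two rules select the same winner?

Yes

Plurality first-place counts: A 0, B 0, C 12, D 20 → D.
Borda totals: A 40, B 23, C 45, D 84 → D.
The two rules agree on D.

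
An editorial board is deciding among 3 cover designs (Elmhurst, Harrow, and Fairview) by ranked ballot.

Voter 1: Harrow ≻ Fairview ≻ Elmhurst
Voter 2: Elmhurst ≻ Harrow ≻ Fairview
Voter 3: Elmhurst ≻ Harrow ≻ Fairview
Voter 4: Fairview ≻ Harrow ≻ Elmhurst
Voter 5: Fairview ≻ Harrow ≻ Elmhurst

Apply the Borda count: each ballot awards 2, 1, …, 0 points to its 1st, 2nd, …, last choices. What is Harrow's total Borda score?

6

Borda scores:
  Elmhurst: 0 + 2 + 2 + 0 + 0 = 4
  Harrow: 2 + 1 + 1 + 1 + 1 = 6
  Fairview: 1 + 0 + 0 + 2 + 2 = 5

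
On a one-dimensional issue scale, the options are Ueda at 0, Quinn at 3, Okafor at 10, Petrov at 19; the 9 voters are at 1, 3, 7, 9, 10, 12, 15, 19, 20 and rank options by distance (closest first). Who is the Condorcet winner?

With single-peaked preferences on a line, the Condorcet winner is the candidate closest to the median voter.
The median voter (position 10) is closest to Okafor at 10.
Check: Okafor vs Quinn — voters closer to Okafor: 7 of 9.

Okafor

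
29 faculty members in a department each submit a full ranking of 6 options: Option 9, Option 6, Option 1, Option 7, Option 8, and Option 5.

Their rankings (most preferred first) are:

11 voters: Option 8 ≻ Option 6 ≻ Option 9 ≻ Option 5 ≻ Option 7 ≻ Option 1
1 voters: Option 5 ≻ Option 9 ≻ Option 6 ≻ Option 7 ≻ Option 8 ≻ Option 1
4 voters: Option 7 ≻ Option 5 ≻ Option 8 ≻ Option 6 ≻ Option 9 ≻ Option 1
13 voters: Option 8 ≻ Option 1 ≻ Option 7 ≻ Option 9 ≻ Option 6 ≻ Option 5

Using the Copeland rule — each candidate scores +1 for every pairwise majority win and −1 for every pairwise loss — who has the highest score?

Option 8

Pairwise results:
  Option 9 vs Option 6: Option 6 wins 15–14.
  Option 9 vs Option 1: Option 9 wins 16–13.
  Option 9 vs Option 7: Option 7 wins 17–12.
  Option 9 vs Option 8: Option 8 wins 28–1.
  Option 9 vs Option 5: Option 9 wins 24–5.
  Option 6 vs Option 1: Option 6 wins 16–13.
  Option 6 vs Option 7: Option 7 wins 17–12.
  Option 6 vs Option 8: Option 8 wins 28–1.
  Option 6 vs Option 5: Option 6 wins 24–5.
  Option 1 vs Option 7: Option 7 wins 16–13.
  Option 1 vs Option 8: Option 8 wins 29–0.
  Option 1 vs Option 5: Option 5 wins 16–13.
  Option 7 vs Option 8: Option 8 wins 24–5.
  Option 7 vs Option 5: Option 7 wins 17–12.
  Option 8 vs Option 5: Option 8 wins 24–5.
Copeland scores (wins − losses):
  Option 9: 2 − 3 = -1
  Option 6: 3 − 2 = 1
  Option 1: 0 − 5 = -5
  Option 7: 4 − 1 = 3
  Option 8: 5 − 0 = 5
  Option 5: 1 − 4 = -3
Option 8 has the best Copeland score.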